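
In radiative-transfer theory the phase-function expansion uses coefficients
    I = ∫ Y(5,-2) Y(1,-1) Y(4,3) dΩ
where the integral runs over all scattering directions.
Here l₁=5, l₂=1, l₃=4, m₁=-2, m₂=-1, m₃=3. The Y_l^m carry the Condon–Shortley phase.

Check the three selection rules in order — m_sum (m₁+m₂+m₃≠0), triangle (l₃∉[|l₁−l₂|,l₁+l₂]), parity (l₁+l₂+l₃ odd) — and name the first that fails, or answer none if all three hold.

none

m₁+m₂+m₃ = -2 − 1 + 3 = 0  ✓
triangle: |5−1|=4 ≤ l₃=4 ≤ 5+1=6  ✓
parity: l₁+l₂+l₃ = 10 is even  ✓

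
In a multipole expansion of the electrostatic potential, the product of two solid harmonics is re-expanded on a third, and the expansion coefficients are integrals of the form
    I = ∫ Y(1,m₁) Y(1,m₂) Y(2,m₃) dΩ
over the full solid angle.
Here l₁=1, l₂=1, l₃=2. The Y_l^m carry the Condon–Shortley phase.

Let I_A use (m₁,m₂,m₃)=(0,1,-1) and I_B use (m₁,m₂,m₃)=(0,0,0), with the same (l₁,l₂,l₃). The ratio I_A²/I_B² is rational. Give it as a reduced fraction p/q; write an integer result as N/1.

Shared (l₁,l₂,l₃)=(1,1,2): N and (l;000)² cancel in I_A²/I_B².
A: Δ = 0!·2!·2!/5! = 1/30; Racah Σ t=0..0: t=0:+1/2 = 1/2; ⇒ 3j(1 1 2; 0 1 -1)² = 1/10, sgn -1
B: Δ = 0!·2!·2!/5! = 1/30; Racah Σ t=0..0: t=0:+1/1 = 1/1; ⇒ 3j(1 1 2; 0 0 0)² = 2/15, sgn +1
I_A²/I_B² = (1/10)/(2/15) = 3/4

3/4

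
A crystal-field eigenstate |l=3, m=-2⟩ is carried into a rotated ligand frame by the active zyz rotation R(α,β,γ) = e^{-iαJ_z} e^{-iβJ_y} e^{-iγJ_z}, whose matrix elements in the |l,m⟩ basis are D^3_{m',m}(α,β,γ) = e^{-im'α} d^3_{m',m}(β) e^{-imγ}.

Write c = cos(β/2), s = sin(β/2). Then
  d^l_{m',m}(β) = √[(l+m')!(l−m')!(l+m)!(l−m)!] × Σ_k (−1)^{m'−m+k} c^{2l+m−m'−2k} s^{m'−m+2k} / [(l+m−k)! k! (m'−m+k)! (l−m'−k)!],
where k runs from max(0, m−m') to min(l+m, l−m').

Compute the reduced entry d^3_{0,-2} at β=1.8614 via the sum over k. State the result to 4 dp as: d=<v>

d=-0.3601

d^3_{0,-2}(β=1.8614) via the finite sum:
c=cos(1.861400/2)=0.597273, s=sin(1.861400/2)=0.802038; N=√[6·6·1·120]=65.726707
k∈{0,1} keeps every argument non-negative
  k=0: (−1)^2·65.7267/(12)·0.5973^4·0.8020^2 = +0.448375
  k=1: (−1)^3·65.7267/(12)·0.5973^2·0.8020^4 = -0.808512
d^3_{0,-2}(1.8614) = +0.448375 -0.808512 = -0.360137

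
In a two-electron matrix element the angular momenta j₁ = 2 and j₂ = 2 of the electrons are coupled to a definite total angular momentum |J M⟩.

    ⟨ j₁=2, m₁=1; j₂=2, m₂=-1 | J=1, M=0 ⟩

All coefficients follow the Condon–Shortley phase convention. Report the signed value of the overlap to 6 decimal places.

-0.316228

triangle: 3!*1!*1!/6! = 6/720
(j±m)!: 3!*1!*1!*3!*1!*1! = 36
prefactor² = (2J+1)*Δ*N² = 9/10
  k=0: +1/(0!*3!*1!*1!*0!*0!) = 1/6
  k=1: −1/(1!*2!*0!*0!*1!*1!) = -1/2
Σ = -1/3  ⇒  CG² = 9/10*(-1/3)² = 1/10
CG = −√(1/10) = -0.316228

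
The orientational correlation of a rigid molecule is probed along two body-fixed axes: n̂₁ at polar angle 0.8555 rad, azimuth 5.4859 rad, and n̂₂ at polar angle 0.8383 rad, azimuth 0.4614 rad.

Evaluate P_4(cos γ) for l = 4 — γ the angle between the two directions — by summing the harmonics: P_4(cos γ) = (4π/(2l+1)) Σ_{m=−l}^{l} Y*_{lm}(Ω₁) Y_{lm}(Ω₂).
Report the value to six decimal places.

Summing Y*_{l m}(θ₁,φ₁)·Y_{l m}(θ₂,φ₂) over m ∈ [−4, 4]; prefactor 4π/(2·4+1) = 1.396263:
  [-4]  conj(Y_{4,-4})(Ω₁) = (-0.143552, 0.006831) ; Y_{4,-4}(Ω₂) = (-0.036697, -0.130160) ; Δ = (0.006157, 0.018434)
  [-3]  conj(Y_{4,-3})(Ω₁) = (-0.258457, -0.240651) ; Y_{4,-3}(Ω₂) = (0.063823, -0.338057) ; Δ = (-0.097849, 0.072014)
  [-2]  conj(Y_{4,-2})(Ω₁) = (-0.009113, -0.383239) ; Y_{4,-2}(Ω₂) = (0.237791, -0.314103) ; Δ = (-0.122544, -0.088269)
  [-1]  conj(Y_{4,-1})(Ω₁) = (0.001783, -0.001825) ; Y_{4,-1}(Ω₂) = (0.027461, -0.013653) ; Δ = (0.000024, -0.000074)
  [+0]  conj(Y_{4,0})(Ω₁) = (-0.362684, -0.000000) ; Y_{4,0}(Ω₂) = (-0.361409, 0.000000) ; Δ = (0.131077, 0.000000)
  [+1]  conj(Y_{4,1})(Ω₁) = (-0.001783, -0.001825) ; Y_{4,1}(Ω₂) = (-0.027461, -0.013653) ; Δ = (0.000024, 0.000074)
  [+2]  conj(Y_{4,2})(Ω₁) = (-0.009113, 0.383239) ; Y_{4,2}(Ω₂) = (0.237791, 0.314103) ; Δ = (-0.122544, 0.088269)
  [+3]  conj(Y_{4,3})(Ω₁) = (0.258457, -0.240651) ; Y_{4,3}(Ω₂) = (-0.063823, -0.338057) ; Δ = (-0.097849, -0.072014)
  [+4]  conj(Y_{4,4})(Ω₁) = (-0.143552, -0.006831) ; Y_{4,4}(Ω₂) = (-0.036697, 0.130160) ; Δ = (0.006157, -0.018434)
Σ over m = (-0.297346, 0.000000); ×(4π/9) → (-0.415174, 0.000000). Real part: -0.415174

-0.415174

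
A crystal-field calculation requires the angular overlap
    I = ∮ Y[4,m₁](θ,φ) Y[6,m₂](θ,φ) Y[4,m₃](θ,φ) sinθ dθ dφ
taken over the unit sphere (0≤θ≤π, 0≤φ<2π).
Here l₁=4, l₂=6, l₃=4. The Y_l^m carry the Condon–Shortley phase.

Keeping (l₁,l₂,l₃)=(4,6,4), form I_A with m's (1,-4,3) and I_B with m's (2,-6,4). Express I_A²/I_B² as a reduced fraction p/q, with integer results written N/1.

3/88

Shared (l₁,l₂,l₃)=(4,6,4): N and (l;000)² cancel in I_A²/I_B².
A: Δ = 6!·2!·6!/15! = 1/1261260; Racah Σ t=1..2: t=1:−1/28800 t=2:+1/34560 = -1/172800; ⇒ 3j(4 6 4; 1 -4 3)² = 1/1430, sgn +1
B: Δ = 6!·2!·6!/15! = 1/1261260; Racah Σ t=0..0: t=0:+1/1036800 = 1/1036800; ⇒ 3j(4 6 4; 2 -6 4)² = 4/195, sgn +1
I_A²/I_B² = (1/1430)/(4/195) = 3/88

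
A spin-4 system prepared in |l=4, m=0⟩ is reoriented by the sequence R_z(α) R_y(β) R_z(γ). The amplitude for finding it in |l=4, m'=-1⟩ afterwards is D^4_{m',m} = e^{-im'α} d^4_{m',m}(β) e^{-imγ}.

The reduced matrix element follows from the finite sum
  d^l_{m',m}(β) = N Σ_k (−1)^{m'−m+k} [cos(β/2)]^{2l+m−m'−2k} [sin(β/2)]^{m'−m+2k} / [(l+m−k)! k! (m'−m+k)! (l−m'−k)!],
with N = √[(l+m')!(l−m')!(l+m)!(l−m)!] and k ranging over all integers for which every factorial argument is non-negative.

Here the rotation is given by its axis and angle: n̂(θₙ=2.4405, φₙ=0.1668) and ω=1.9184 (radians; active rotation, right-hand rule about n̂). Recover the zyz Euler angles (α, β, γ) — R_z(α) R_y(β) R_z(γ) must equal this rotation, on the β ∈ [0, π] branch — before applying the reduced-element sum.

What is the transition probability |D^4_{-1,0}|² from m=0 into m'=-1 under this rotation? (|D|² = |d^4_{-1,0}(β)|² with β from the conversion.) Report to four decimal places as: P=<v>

P=0.1308

Axis–angle → zyz. n̂ = (sinθₙcosφₙ, sinθₙsinφₙ, cosθₙ) = (+0.636100, +0.107097, -0.764138), ω = 1.9184.
R = I cosω + sinω [n̂]ₓ + (1−cosω) n̂n̂ᵀ gives
  R = [+0.201811, +0.809766, -0.550954; -0.627106, -0.325269, -0.707770; -0.752337, +0.488342, +0.442166]
β = atan2(√(R₁₃²+R₂₃²), R₃₃) = 1.112784; α = atan2(R₂₃, R₁₃) mod 2π = 4.050935; γ = atan2(R₃₂, −R₃₁) mod 2π = 0.575743
D^4_{-1,0}(4.0509,1.1128,0.5757) = e^{-i·-1·4.0509}·d^4_{-1,0}(1.1128)·e^{-i·0·0.5757}. Compute d first:
Half-angle: c=0.849166, s=0.528126. N=√(6·120·24·24)=643.987578
The bounds max(0,m−m')=1 and min(l+m,l−m')=4 give 4 terms
  k=1: (−1)^0·643.9876/(144)·0.8492^7·0.5281^1 = +0.751971
  k=2: (−1)^1·643.9876/(24)·0.8492^5·0.5281^3 = -1.745186
  k=3: (−1)^2·643.9876/(24)·0.8492^3·0.5281^5 = +0.675043
  k=4: (−1)^3·643.9876/(144)·0.8492^1·0.5281^7 = -0.043518
d^4_{-1,0}(1.1128) = +0.751971 -1.745186 +0.675043 -0.043518 = -0.361691
|D^4_{-1,0}|² = |d^4_{-1,0}(β)|² = (-0.361691)² = 0.130820 (the z-rotation phases have unit modulus)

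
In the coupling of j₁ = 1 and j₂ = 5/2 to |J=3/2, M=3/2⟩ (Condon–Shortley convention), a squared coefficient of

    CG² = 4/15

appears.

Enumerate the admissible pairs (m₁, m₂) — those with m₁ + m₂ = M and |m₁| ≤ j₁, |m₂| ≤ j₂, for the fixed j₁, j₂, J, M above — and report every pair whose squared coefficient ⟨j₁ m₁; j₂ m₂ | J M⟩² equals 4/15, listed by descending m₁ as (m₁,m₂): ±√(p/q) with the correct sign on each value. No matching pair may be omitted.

(0,3/2): −√(4/15)

Admissible pairs with m₁+m₂ = M = 3/2: (-1,5/2), (0,3/2), (1,1/2)
  (m₁,m₂)=(1,1/2): CG² = 1/15, CG = +√(1/15)
  (m₁,m₂)=(0,3/2): CG² = 4/15, CG = −√(4/15)   ← matches the target
  (m₁,m₂)=(-1,5/2): CG² = 2/3, CG = +√(2/3)
Pairs with CG² = 4/15: (0,3/2): −√(4/15)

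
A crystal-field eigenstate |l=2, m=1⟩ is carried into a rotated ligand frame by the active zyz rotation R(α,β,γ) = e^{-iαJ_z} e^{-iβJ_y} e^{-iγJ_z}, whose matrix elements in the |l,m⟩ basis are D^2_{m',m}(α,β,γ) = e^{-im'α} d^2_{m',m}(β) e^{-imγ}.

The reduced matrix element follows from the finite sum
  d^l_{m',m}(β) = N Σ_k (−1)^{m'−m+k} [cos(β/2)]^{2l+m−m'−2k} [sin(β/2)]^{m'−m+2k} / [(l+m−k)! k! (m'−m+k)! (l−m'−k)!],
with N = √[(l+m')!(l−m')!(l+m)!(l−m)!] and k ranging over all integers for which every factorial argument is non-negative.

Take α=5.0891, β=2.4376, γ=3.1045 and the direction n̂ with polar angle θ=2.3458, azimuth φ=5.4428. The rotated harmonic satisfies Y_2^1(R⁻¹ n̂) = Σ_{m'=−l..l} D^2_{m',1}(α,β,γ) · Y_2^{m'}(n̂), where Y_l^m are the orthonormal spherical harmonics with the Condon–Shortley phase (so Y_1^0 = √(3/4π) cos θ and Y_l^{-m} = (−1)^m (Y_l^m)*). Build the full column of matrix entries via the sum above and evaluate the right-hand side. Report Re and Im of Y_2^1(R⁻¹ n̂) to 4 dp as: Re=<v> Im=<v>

Need the full column D^2_{m',1} for m'=−2..2 at α=5.0891, β=2.4376, γ=3.1045.
cos(β/2)=0.344772, sin(β/2)=0.938686
d^2_{-2,1}: single k=3 term ⇒ +0.570327;  D = +0.401213+0.405340i
d^2_{-1,1}: k∈[2..3] ⇒ +0.314215 -0.776394 = -0.462178;  D = +0.185840-0.423170i
d^2_{0,1}: k∈[1..2] ⇒ +0.094231 -0.698505 = -0.604274;  D = +0.603858+0.022409i
d^2_{1,1}: k∈[0..1] ⇒ +0.014130 -0.314215 = -0.300086;  D = +0.099967+0.282945i
d^2_{2,1}: single k=0 term ⇒ -0.076939;  D = -0.058029+0.050520i
Y_2^{m'}(θ=2.3458,φ=5.4428) and Σ D·Y over m':
  (+0.4012+0.4053i)·(-0.0216+0.1960i)  (+0.1858-0.4232i)·(-0.2577-0.2877i)  (+0.6039+0.0224i)·(+0.1479+0.0000i)  (+0.1000+0.2829i)·(+0.2577-0.2877i)  (-0.0580+0.0505i)·(-0.0216-0.1960i)
Y_2^1(R⁻¹ n̂) = -0.050134+0.183160i

Re=-0.0501 Im=0.1832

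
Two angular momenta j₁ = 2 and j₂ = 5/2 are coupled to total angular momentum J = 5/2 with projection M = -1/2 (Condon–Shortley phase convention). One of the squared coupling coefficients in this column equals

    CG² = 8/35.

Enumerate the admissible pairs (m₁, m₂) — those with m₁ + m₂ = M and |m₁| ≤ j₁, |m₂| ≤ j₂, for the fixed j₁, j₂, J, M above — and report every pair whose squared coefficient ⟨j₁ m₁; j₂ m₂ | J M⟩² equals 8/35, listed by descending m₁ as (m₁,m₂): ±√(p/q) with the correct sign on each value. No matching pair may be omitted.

(0,-1/2): −√(8/35)

Admissible pairs with m₁+m₂ = M = -1/2: (-2,3/2), (-1,1/2), (0,-1/2), (1,-3/2), (2,-5/2)
  (m₁,m₂)=(2,-5/2): CG² = 3/14, CG = +√(3/14)
  (m₁,m₂)=(1,-3/2): CG² = 6/35, CG = +√(6/35)
  (m₁,m₂)=(0,-1/2): CG² = 8/35, CG = −√(8/35)   ← matches the target
  (m₁,m₂)=(-1,1/2): CG² = 0/1, CG = 0
  (m₁,m₂)=(-2,3/2): CG² = 27/70, CG = +√(27/70)
Pairs with CG² = 8/35: (0,-1/2): −√(8/35)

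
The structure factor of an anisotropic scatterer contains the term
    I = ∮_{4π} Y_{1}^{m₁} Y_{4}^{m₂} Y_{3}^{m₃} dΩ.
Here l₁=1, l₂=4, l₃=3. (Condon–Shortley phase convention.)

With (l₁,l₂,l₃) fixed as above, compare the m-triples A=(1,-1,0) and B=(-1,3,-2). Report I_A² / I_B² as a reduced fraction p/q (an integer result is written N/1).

Shared (l₁,l₂,l₃)=(1,4,3): N and (l;000)² cancel in I_A²/I_B².
A: Δ = 2!·0!·6!/9! = 1/252; Racah Σ t=0..0: t=0:+1/72 = 1/72; ⇒ 3j(1 4 3; 1 -1 0)² = 5/126, sgn -1
B: Δ = 2!·0!·6!/9! = 1/252; Racah Σ t=2..2: t=2:+1/240 = 1/240; ⇒ 3j(1 4 3; -1 3 -2)² = 1/12, sgn -1
I_A²/I_B² = (5/126)/(1/12) = 10/21

10/21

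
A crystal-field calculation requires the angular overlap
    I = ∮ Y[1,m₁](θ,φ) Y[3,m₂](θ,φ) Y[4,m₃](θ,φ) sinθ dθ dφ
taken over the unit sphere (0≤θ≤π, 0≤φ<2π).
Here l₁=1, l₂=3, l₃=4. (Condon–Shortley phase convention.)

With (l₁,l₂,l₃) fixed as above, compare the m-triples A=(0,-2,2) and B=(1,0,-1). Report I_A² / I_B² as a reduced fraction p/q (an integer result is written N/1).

6/5

Same 1,3,4: normalisation and zero-m 3j drop out of the ratio.
A: Δ: 0! 2! 6! / 9! → 1/252; sum: t=0:+1/120 = 1/120; 3j²(1 3 4; 0 -2 2) = Δ·Π!·Σ² = 1/21  (sign +1)
B: Δ: 0! 2! 6! / 9! → 1/252; sum: t=0:+1/72 = 1/72; 3j²(1 3 4; 1 0 -1) = Δ·Π!·Σ² = 5/126  (sign -1)
I_A²/I_B² = (1/21)/(5/126) = 6/5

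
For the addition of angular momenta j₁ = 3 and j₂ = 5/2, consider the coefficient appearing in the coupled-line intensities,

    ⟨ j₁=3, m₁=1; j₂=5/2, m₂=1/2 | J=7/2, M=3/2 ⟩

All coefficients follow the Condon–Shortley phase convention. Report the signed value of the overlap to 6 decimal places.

j₁+j₂−J=2  J+j₁−j₂=4  J−j₁+j₂=3  j₁+j₂+J+1=10
(j₁±m₁, j₂±m₂, J±M) = (4,2,3,2,5,2)
P² = 3072/35
sum k=0..2:
  [0] +1/48 = 1/48
  [1] −1/12 = -1/12
  [2] +1/96 = 1/96
S = -5/96
C² = P²·S² = 5/21 ; C = -0.487950

−√(5/21) = -0.487950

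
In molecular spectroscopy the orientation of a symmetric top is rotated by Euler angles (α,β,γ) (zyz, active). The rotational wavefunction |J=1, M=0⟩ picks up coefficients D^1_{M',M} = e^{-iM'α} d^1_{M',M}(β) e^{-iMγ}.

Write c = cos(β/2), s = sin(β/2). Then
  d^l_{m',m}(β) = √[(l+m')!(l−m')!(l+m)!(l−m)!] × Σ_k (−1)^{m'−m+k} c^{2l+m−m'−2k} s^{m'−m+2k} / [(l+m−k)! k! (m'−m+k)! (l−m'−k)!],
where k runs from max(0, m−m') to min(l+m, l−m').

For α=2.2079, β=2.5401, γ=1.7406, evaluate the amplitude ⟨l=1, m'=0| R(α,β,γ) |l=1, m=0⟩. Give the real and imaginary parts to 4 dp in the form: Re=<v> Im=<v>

Split into d^1_{0,0}(β=2.5401) × two z-phases.
c=cos(2.540100/2)=0.296233, s=sin(2.540100/2)=0.955116; N=√[1·1·1·1]=1.000000
Admissible k: 0..1 (factorial args all ≥0)
  k=0: (−1)^0·1.0000/(1)·0.2962^2·0.9551^0 = +0.087754
  k=1: (−1)^1·1.0000/(1)·0.2962^0·0.9551^2 = -0.912246
d^1_{0,0}(2.5401) = +0.087754 -0.912246 = -0.824492
Attach z-rotation phases: D = e^{-i(0)(2.2079)}·(-0.824492)·e^{-i(0)(1.7406)} = -0.824492+0.000000i

Re=-0.8245 Im=0.0000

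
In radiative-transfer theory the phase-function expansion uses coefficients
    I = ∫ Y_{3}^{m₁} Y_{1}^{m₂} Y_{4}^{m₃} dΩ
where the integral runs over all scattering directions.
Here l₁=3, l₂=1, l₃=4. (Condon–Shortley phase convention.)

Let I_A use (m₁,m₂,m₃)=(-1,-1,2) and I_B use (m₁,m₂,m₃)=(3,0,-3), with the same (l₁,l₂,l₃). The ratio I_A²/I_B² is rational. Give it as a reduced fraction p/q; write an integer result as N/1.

l's match ⇒ only the (l;m) 3-j factors differ between A and B.
A: triangle coeff Δ(3,1,4) = 1/252; Σ_t [0,0]: t=0:+1/96 = 1/96; (3j)²=5/84 [(3 1 4; -1 -1 2)], sign=+1
B: triangle coeff Δ(3,1,4) = 1/252; Σ_t [0,0]: t=0:+1/720 = 1/720; (3j)²=1/36 [(3 1 4; 3 0 -3)], sign=-1
I_A²/I_B² = (5/84)/(1/36) = 15/7

15/7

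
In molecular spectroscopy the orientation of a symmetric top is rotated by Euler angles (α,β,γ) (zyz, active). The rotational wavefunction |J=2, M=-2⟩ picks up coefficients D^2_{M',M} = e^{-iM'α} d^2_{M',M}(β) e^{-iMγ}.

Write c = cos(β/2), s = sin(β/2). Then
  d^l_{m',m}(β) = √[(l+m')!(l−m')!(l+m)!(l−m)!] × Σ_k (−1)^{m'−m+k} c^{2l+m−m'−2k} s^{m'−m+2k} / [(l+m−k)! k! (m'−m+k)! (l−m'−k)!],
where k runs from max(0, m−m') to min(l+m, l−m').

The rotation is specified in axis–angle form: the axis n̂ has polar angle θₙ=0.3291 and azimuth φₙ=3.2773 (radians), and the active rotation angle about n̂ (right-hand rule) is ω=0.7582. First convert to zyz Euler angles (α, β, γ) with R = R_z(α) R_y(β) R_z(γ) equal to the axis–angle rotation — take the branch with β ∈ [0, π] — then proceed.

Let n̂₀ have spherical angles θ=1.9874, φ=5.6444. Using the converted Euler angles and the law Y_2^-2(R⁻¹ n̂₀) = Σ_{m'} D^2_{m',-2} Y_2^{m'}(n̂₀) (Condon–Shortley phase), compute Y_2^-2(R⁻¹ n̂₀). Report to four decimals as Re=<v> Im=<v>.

Axis–angle → zyz. n̂ = (sinθₙcosφₙ, sinθₙsinφₙ, cosθₙ) = (-0.320220, -0.043725, +0.946334), ω = 0.7582.
R = I cosω + sinω [n̂]ₓ + (1−cosω) n̂n̂ᵀ gives
  R = [+0.754163, -0.646878, -0.113075; +0.654549, +0.726599, +0.208854; -0.052943, -0.231523, +0.971388]
β = atan2(√(R₁₃²+R₂₃²), R₃₃) = 0.239790; α = atan2(R₂₃, R₁₃) mod 2π = 2.067018; γ = atan2(R₃₂, −R₃₁) mod 2π = 4.937196
Need the full column D^2_{m',-2} for m'=−2..2 at α=2.0670, β=0.2398, γ=4.9372.
cos(β/2)=0.992821, sin(β/2)=0.119608
d^2_{-2,-2}: single k=0 term ⇒ +0.971592;  D = +0.124736+0.963552i
d^2_{-1,-2}: single k=0 term ⇒ -0.234101;  D = -0.189853+0.136964i
d^2_{0,-2}: single k=0 term ⇒ +0.034541;  D = -0.031108-0.015012i
d^2_{1,-2}: single k=0 term ⇒ -0.003398;  D = -0.000158-0.003394i
d^2_{2,-2}: single k=0 term ⇒ +0.000205;  D = +0.000175-0.000106i
Y_2^{m'}(θ=1.9874,φ=5.6444) and Σ D·Y over m':
  (+0.1247+0.9636i)·(+0.0934+0.3092i)  (-0.1899+0.1370i)·(-0.2295-0.1704i)  (-0.0311-0.0150i)·(-0.1605+0.0000i)  (-0.0002-0.0034i)·(+0.2295-0.1704i)  (+0.0002-0.0001i)·(+0.0934-0.3092i)
Y_2^-2(R⁻¹ n̂) = -0.215039+0.131055i

Re=-0.2150 Im=0.1311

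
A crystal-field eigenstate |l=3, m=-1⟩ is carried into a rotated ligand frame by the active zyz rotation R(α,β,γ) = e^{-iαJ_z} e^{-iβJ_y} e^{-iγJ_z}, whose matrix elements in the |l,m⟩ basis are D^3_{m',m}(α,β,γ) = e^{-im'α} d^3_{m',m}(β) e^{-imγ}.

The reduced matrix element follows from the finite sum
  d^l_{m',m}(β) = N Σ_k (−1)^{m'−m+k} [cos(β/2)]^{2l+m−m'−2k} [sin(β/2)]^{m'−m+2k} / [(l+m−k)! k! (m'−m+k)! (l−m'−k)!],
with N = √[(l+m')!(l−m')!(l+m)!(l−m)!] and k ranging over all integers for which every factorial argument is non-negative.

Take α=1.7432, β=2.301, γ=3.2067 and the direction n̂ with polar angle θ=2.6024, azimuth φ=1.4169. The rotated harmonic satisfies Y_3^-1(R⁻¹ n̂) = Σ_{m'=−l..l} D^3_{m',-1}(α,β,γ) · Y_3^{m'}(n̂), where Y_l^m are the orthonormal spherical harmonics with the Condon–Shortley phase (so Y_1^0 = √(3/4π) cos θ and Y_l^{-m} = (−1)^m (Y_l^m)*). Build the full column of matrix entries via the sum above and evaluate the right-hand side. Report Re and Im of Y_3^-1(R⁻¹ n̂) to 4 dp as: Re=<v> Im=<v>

Need the full column D^3_{m',-1} for m'=−3..3 at α=1.7432, β=2.3010, γ=3.2067.
cos(β/2)=0.408031, sin(β/2)=0.912968
d^3_{-3,-1}: single k=2 term ⇒ +0.089481;  D = -0.049211+0.074733i
d^3_{-2,-1}: k∈[1..2] ⇒ +0.032653 -0.326946 = -0.294293;  D = -0.269913-0.117285i
d^3_{-1,-1}: k∈[0..2] ⇒ +0.004615 -0.184831 +0.694001 = +0.513785;  D = +0.120886-0.499361i
d^3_{0,-1}: k∈[0..2] ⇒ -0.035769 +0.537227 -0.896524 = -0.395066;  D = +0.394229+0.025704i
d^3_{1,-1}: k∈[0..2] ⇒ +0.138623 -0.925334 +0.579073 = -0.207638;  D = -0.022236-0.206444i
d^3_{2,-1}: k∈[0..1] ⇒ -0.326946 +0.818410 = +0.491464;  D = +0.472365-0.135677i
d^3_{3,-1}: single k=0 term ⇒ +0.447976;  D = -0.195702-0.402967i
Y_3^{m'}(θ=2.6024,φ=1.4169) and Σ D·Y over m':
  (-0.0492+0.0747i)·(-0.0252+0.0506i)  (-0.2699-0.1173i)·(+0.2203+0.0700i)  (+0.1209-0.4994i)·(+0.0682-0.4398i)  (+0.3942+0.0257i)·(-0.2184+0.0000i)  (-0.0222-0.2064i)·(-0.0682-0.4398i)  (+0.4724-0.1357i)·(+0.2203-0.0700i)  (-0.1957-0.4030i)·(+0.0252+0.0506i)
Y_3^-1(R⁻¹ n̂) = -0.330475-0.201103i

Re=-0.3305 Im=-0.2011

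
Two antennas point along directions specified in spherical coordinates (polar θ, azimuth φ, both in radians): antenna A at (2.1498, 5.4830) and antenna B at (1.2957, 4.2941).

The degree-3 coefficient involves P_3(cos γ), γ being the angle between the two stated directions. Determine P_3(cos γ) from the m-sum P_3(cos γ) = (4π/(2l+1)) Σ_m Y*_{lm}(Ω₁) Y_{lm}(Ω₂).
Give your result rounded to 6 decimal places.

-0.218649

Addition theorem: P_3(cos γ) = (4π/7) Σ_m Y*_{lm}(Ω₁) Y_{lm}(Ω₂), m = −3…3:
  [-3]  conj(Y_{3,-3})(Ω₁) = -0.180501-0.165157i ; Y_{3,-3}(Ω₂) = +0.353501-0.115552i ; Δ = -0.082891-0.037526i
  [-2]  conj(Y_{3,-2})(Ω₁) = +0.011585+0.391609i ; Y_{3,-2}(Ω₂) = -0.172277-0.190880i ; Δ = +0.072754-0.069677i
  [-1]  conj(Y_{3,-1})(Ω₁) = +0.093664-0.096476i ; Y_{3,-1}(Ω₂) = +0.079727-0.179355i ; Δ = -0.009836-0.024491i
  [+0]  conj(Y_{3,0})(Ω₁) = +0.306893-0.000000i ; Y_{3,0}(Ω₂) = -0.266709+0.000000i ; Δ = -0.081851+0.000000i
  [+1]  conj(Y_{3,1})(Ω₁) = -0.093664-0.096476i ; Y_{3,1}(Ω₂) = -0.079727-0.179355i ; Δ = -0.009836+0.024491i
  [+2]  conj(Y_{3,2})(Ω₁) = +0.011585-0.391609i ; Y_{3,2}(Ω₂) = -0.172277+0.190880i ; Δ = +0.072754+0.069677i
  [+3]  conj(Y_{3,3})(Ω₁) = +0.180501-0.165157i ; Y_{3,3}(Ω₂) = -0.353501-0.115552i ; Δ = -0.082891+0.037526i
Accumulated sum -0.121797+0.000000i; after 4π/(2l+1) scaling, -0.218649+0.000000i ⇒ P_3 = -0.218649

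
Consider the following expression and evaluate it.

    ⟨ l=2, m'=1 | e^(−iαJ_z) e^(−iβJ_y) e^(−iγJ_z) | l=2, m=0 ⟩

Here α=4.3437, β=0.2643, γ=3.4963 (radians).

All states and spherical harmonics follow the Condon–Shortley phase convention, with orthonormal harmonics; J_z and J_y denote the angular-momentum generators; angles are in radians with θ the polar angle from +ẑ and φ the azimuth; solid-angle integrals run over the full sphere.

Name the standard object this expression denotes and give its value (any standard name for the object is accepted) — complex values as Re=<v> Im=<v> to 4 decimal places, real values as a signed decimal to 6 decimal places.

This is a Wigner D-matrix element — the rotation-matrix element ⟨l m'| R(α,β,γ) |l m⟩ in the angular-momentum basis.
First d^2_{1,0}(β=0.2643), then the phase factors e^{-i(1)α} and e^{-i(0)γ}:
c=cos(0.264300/2)=0.991281, s=sin(0.264300/2)=0.131766; N=√[6·1·2·2]=4.898979
k: max(0,(0)−(1))=0 … min(2+(0),2−(1))=1
  k=0: (−1)^1·4.8990/(2)·0.9913^3·0.1318^1 = -0.314390
  k=1: (−1)^2·4.8990/(2)·0.9913^1·0.1318^3 = +0.005555
d^2_{1,0}(0.2643) = -0.314390 +0.005555 = -0.308835
D = (-0.360393+0.932801i)·(-0.308835)·(+1.000000+0.000000i) = +0.111302-0.288081i

Wigner D-matrix element, Re=0.1113 Im=-0.2881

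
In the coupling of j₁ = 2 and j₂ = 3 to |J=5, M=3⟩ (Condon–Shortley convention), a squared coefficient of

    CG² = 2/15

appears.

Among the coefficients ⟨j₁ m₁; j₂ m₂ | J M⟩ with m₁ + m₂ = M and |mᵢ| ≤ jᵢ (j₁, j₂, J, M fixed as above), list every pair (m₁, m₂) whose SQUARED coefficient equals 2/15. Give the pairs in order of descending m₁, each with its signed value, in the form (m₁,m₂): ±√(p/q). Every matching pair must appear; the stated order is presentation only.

(0,3): +√(2/15)

Admissible pairs with m₁+m₂ = M = 3: (0,3), (1,2), (2,1)
  (m₁,m₂)=(2,1): CG² = 1/3, CG = +√(1/3)
  (m₁,m₂)=(1,2): CG² = 8/15, CG = +√(8/15)
  (m₁,m₂)=(0,3): CG² = 2/15, CG = +√(2/15)   ← matches the target
Pairs with CG² = 2/15: (0,3): +√(2/15)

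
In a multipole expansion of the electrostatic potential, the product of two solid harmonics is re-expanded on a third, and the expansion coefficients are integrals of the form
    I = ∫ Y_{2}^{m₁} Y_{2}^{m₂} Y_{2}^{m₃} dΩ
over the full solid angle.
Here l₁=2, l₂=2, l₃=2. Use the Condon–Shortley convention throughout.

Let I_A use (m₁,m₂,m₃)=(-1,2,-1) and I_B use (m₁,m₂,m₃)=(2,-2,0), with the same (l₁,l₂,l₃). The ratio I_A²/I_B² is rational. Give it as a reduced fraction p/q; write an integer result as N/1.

l's match ⇒ only the (l;m) 3-j factors differ between A and B.
A: triangle coeff Δ(2,2,2) = 1/630; Σ_t [2,2]: t=2:+1/4 = 1/4; (3j)²=3/35 [(2 2 2; -1 2 -1)], sign=-1
B: triangle coeff Δ(2,2,2) = 1/630; Σ_t [0,0]: t=0:+1/8 = 1/8; (3j)²=2/35 [(2 2 2; 2 -2 0)], sign=+1
I_A²/I_B² = (3/35)/(2/35) = 3/2

3/2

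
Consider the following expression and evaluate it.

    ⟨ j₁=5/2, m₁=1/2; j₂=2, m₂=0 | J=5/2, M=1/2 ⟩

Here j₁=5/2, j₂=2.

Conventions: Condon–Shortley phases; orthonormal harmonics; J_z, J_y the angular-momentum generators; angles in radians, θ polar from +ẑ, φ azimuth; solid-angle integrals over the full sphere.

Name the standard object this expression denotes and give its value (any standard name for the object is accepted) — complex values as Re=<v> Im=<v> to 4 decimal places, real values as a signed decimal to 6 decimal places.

This is a Clebsch–Gordan (vector-coupling) coefficient.
√[6·2!3!2!/8! · 3!2!2!2!3!2!] = √(72/35)
  +(−1)^0/∏(0,2,2,2,1,0)! = 1/8  (running 1/8)
  +(−1)^1/∏(1,1,1,1,2,1)! = -1/2  (running -3/8)
  +(−1)^2/∏(2,0,0,0,3,2)! = 1/24  (running -1/3)
⟨..|..⟩ = √(72/35)·(-1/3) = -0.478091

Clebsch–Gordan coefficient, −√(8/35) ≈ -0.478091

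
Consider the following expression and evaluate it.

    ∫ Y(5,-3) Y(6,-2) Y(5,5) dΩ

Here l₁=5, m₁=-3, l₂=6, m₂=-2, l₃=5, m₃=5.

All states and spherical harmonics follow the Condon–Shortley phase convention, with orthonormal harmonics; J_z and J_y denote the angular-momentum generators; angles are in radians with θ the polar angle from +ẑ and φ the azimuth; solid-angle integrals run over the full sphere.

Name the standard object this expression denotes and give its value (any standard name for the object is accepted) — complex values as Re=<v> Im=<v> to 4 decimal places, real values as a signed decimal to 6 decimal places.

Gaunt coefficient, +0.140602

This is a Gaunt coefficient — the integral of a triple product of spherical harmonics over the sphere.
Checks pass: Σm=0; 16 even; l₃=5∈[1,11].
(2·5+1)(2·6+1)(2·5+1) = 1573
Δ: 6! 4! 6! / 17! → 1/28588560
sum: t=1:−1/345600 t=2:+1/13824 t=3:−1/5184 t=4:+1/13824 t=5:−1/345600 = -7/129600
3j²(5 6 5; 0 0 0) = Δ·Π!·Σ² = 80/7293  (sign +1)
sum: t=4:+1/829440 = 1/829440
3j²(5 6 5; -3 -2 5) = Δ·Π!·Σ² = 35/2431  (sign +1)
combine: 4πI² = 1573·80/7293·35/2431 = 2800/11271
take √, sign +1: I = 0.14060244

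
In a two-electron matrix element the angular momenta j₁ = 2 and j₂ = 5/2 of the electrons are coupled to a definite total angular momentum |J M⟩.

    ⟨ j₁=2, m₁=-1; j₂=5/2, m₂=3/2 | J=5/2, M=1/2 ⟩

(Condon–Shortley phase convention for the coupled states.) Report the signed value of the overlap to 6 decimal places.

+√(6/35) ≈ +0.414039

triangle: 2!*2!*3!/8! = 24/40320
(j±m)!: 1!*3!*4!*1!*3!*2! = 1728
prefactor² = (2J+1)*Δ*N² = 216/35
  k=1: −1/(1!*1!*2!*3!*0!*0!) = -1/12
  k=2: +1/(2!*0!*1!*2!*1!*1!) = 1/4
Σ = 1/6  ⇒  CG² = 216/35*(1/6)² = 6/35
CG = +√(6/35) = +0.414039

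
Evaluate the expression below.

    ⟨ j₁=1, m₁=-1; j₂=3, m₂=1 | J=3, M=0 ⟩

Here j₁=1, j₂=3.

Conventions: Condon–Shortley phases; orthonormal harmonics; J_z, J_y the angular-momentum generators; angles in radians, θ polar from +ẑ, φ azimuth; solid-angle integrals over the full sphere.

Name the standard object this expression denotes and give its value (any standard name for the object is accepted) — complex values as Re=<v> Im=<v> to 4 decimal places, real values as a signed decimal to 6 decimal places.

This is a Clebsch–Gordan (vector-coupling) coefficient.
j₁+j₂−J=1  J+j₁−j₂=1  J−j₁+j₂=5  j₁+j₂+J+1=8
(j₁±m₁, j₂±m₂, J±M) = (0,2,4,2,3,3)
P² = 72
sum k=1..1:
  [1] −1/12 = -1/12
S = -1/12
C² = P²·S² = 1/2 ; C = -0.707107

Clebsch–Gordan coefficient, −√(1/2) ≈ -0.707107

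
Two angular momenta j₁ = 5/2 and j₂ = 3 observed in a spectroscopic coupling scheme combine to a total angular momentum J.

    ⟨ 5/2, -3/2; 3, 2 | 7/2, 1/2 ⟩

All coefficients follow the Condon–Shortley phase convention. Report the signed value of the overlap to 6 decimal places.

√[8·2!3!4!/10! · 1!4!5!1!4!3!] = √(9216/35)
  +(−1)^1/∏(1,1,3,4,0,0)! = -1/144  (running -1/144)
  +(−1)^2/∏(2,0,2,3,1,1)! = 1/24  (running 5/144)
⟨..|..⟩ = √(9216/35)·(5/144) = +0.563436

+√(20/63) = +0.563436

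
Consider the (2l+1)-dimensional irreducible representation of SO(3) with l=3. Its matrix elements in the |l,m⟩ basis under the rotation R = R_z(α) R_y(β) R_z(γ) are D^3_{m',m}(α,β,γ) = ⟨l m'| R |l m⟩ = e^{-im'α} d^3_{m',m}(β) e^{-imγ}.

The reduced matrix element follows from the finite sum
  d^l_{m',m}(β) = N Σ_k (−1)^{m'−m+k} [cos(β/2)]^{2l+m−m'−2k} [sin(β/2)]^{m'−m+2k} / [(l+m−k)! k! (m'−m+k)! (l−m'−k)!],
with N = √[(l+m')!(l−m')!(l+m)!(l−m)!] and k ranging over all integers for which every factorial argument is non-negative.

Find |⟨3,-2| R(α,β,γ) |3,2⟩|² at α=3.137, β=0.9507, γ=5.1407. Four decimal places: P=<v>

P=0.0270

D^3_{-2,2}(3.1370,0.9507,5.1407) = e^{-i·-2·3.1370}·d^3_{-2,2}(0.9507)·e^{-i·2·5.1407}. Compute d first:
c=cos(0.950700/2)=0.889133, s=sin(0.950700/2)=0.457650; N=√[1·120·120·1]=120.000000
k: max(0,(2)−(-2))=4 … min(3+(2),3−(-2))=5
  k=4: (−1)^0·120.0000/(24)·0.8891^2·0.4576^4 = +0.173395
  k=5: (−1)^1·120.0000/(120)·0.8891^0·0.4576^6 = -0.009188
d^3_{-2,2}(0.9507) = +0.173395 -0.009188 = +0.164207
|D^3_{-2,2}|² = |d^3_{-2,2}(β)|² = (+0.164207)² = 0.026964 (the z-rotation phases have unit modulus)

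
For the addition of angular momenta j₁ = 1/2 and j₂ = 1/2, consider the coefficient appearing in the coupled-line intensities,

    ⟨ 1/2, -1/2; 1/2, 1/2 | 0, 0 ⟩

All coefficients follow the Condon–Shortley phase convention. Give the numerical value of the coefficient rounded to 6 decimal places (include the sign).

j₁+j₂−J=1  J+j₁−j₂=0  J−j₁+j₂=0  j₁+j₂+J+1=2
(j₁±m₁, j₂±m₂, J±M) = (0,1,1,0,0,0)
P² = 1/2
sum k=1..1:
  [1] −1/1 = -1
S = -1
C² = P²·S² = 1/2 ; C = -0.707107

−√(1/2) = -0.707107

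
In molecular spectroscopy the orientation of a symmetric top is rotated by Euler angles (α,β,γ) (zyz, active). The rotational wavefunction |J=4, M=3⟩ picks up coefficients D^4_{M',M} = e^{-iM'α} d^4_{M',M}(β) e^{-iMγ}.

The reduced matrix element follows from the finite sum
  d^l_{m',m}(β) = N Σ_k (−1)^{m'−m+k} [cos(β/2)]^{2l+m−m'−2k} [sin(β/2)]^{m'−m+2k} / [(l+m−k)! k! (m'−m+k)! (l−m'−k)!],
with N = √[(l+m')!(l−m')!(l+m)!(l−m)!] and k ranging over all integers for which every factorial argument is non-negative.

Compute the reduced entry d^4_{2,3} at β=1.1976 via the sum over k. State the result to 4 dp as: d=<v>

d^4_{2,3}(β=1.1976) via the finite sum:
Half-angle: c=0.826013, s=0.563652. N=√(720·2·5040·1)=2693.993318
k∈{1,2} keeps every argument non-negative
  k=1: (−1)^0·2693.9933/(720)·0.8260^7·0.5637^1 = +0.553327
  k=2: (−1)^1·2693.9933/(240)·0.8260^5·0.5637^3 = -0.772949
d^4_{2,3}(1.1976) = +0.553327 -0.772949 = -0.219623

d=-0.2196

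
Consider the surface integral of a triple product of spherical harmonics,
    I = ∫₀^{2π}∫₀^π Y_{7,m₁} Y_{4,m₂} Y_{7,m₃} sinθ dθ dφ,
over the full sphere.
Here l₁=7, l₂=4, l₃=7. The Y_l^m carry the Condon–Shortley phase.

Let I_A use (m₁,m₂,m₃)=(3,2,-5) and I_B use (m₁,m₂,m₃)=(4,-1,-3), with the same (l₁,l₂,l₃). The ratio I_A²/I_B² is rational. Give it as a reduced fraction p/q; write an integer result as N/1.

6728/8281

l's match ⇒ only the (l;m) 3-j factors differ between A and B.
A: triangle coeff Δ(7,4,7) = 1/58198140; Σ_t [2,4]: t=2:+1/7741440 t=3:−1/13063680 t=4:+1/348364800 = 29/522547200; (3j)²=1682/264537 [(7 4 7; 3 2 -5)], sign=+1
B: triangle coeff Δ(7,4,7) = 1/58198140; Σ_t [0,3]: t=0:+1/4354560 t=1:−1/1935360 t=2:+1/8709120 t=3:−1/522547200 = -13/74649600; (3j)²=91/11628 [(7 4 7; 4 -1 -3)], sign=-1
I_A²/I_B² = (1682/264537)/(91/11628) = 6728/8281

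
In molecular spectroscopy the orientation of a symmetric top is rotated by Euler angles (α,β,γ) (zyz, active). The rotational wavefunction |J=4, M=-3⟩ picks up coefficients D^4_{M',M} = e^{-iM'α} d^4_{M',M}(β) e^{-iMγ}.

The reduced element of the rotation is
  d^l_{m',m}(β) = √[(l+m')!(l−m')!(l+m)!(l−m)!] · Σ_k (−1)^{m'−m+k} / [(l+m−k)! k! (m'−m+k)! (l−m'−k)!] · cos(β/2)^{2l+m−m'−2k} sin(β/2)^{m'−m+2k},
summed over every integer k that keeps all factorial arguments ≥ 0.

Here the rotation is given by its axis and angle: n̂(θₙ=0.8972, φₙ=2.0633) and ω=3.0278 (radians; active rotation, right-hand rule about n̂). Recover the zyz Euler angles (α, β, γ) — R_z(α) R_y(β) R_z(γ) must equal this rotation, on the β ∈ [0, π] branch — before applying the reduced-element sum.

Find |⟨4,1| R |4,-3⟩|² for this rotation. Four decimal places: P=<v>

Axis–angle → zyz. n̂ = (sinθₙcosφₙ, sinθₙsinφₙ, cosθₙ) = (-0.369559, +0.688694, +0.623801), ω = 3.0278.
R = I cosω + sinω [n̂]ₓ + (1−cosω) n̂n̂ᵀ gives
  R = [-0.721269, -0.578210, -0.381372; -0.436549, -0.048002, +0.898399; -0.537770, +0.814474, -0.217794]
β = atan2(√(R₁₃²+R₂₃²), R₃₃) = 1.790350; α = atan2(R₂₃, R₁₃) mod 2π = 1.972245; γ = atan2(R₃₂, −R₃₁) mod 2π = 0.987237
Split into d^4_{1,-3}(β=1.7904) × two z-phases.
With c≡cos(β/2)=0.625382 and s≡sin(β/2)=0.780319, N=[120·6·1·5040]^{1/2}=1904.940944
k∈{0,1} keeps every argument non-negative
  k=0: (−1)^4·1904.9409/(144)·0.6254^4·0.7803^4 = +0.750220
  k=1: (−1)^5·1904.9409/(240)·0.6254^2·0.7803^6 = -0.700798
d^4_{1,-3}(1.7904) = +0.750220 -0.700798 = +0.049422
|D^4_{1,-3}|² = |d^4_{1,-3}(β)|² = (+0.049422)² = 0.002443 (the z-rotation phases have unit modulus)

P=0.0024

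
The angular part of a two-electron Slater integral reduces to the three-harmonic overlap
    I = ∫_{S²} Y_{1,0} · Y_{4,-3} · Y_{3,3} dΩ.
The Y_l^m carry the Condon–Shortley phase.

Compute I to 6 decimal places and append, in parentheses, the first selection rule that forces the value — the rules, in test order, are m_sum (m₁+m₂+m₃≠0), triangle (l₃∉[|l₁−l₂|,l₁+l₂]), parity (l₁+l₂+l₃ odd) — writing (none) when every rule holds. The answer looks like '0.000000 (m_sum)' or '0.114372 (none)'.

m-sum 0 ✓  L=8 even ✓  3≤3≤5 ✓
Π(2lᵢ+1) = 3×9×7 = 189
triangle coeff Δ(1,4,3) = 1/252
Σ_t [1,1]: t=1:−1/36 = -1/36
(3j)²=4/63 [(1 4 3; 0 0 0)], sign=+1
Σ_t [1,1]: t=1:−1/720 = -1/720
(3j)²=1/36 [(1 4 3; 0 -3 3)], sign=-1
⇒ 4πI² = 1/3
I = (-1)√(1/3/(4π)) = -0.16286750
No selection rule forces the value: the integral is nonzero (none).

-0.162868 (none)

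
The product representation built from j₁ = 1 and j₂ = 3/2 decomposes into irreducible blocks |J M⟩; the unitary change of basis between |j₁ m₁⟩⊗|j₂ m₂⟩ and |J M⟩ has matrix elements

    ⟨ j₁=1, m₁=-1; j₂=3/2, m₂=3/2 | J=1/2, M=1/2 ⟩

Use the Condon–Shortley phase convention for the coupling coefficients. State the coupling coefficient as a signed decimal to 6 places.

+0.707107  (= +√(1/2))

√[2·2!0!1!/4! · 0!2!3!0!1!0!] = √(2)
  +(−1)^2/∏(2,0,0,1,0,0)! = 1/2  (running 1/2)
⟨..|..⟩ = √(2)·(1/2) = +0.707107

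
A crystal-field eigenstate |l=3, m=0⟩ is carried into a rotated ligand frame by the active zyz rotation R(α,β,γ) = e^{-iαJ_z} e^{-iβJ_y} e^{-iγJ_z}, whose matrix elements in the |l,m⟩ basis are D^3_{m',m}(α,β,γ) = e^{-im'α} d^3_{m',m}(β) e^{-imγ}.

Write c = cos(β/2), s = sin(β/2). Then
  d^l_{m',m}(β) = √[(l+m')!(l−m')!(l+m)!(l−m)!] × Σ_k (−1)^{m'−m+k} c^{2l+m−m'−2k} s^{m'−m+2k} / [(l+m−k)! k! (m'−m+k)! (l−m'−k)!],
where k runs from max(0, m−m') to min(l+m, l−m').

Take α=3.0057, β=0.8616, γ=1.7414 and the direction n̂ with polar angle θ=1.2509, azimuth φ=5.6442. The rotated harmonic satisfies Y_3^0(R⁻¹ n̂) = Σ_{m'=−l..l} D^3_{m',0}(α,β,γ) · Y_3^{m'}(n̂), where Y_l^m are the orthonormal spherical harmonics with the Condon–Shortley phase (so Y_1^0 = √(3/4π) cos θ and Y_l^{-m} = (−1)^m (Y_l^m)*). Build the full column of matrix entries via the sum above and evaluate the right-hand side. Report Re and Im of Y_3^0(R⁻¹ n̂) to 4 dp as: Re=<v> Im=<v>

Need the full column D^3_{m',0} for m'=−3..3 at α=3.0057, β=0.8616, γ=1.7414.
cos(β/2)=0.908632, sin(β/2)=0.417598
d^3_{-3,0}: single k=3 term ⇒ +0.244317;  D = -0.224294+0.096866i
d^3_{-2,0}: k∈[2..3] ⇒ +0.651072 -0.137521 = +0.513551;  D = +0.494700-0.137864i
d^3_{-1,0}: k∈[1..3] ⇒ +0.895961 -0.567742 +0.039973 = +0.368192;  D = -0.364798+0.049881i
d^3_{0,0}: k∈[0..3] ⇒ +0.562766 -1.069821 +0.225970 -0.005303 = -0.286387;  D = -0.286387+0.000000i
d^3_{1,0}: k∈[0..2] ⇒ -0.895961 +0.567742 -0.039973 = -0.368192;  D = +0.364798+0.049881i
d^3_{2,0}: k∈[0..1] ⇒ +0.651072 -0.137521 = +0.513551;  D = +0.494700+0.137864i
d^3_{3,0}: single k=0 term ⇒ -0.244317;  D = +0.224294+0.096866i
Y_3^{m'}(θ=1.2509,φ=5.6442) and Σ D·Y over m':
  (-0.2243+0.0969i)·(-0.1211+0.3357i)  (+0.4947-0.1379i)·(+0.0836+0.2773i)  (-0.3648+0.0499i)·(-0.1245-0.0925i)  (-0.2864+0.0000i)·(-0.2940+0.0000i)  (+0.3648+0.0499i)·(+0.1245-0.0925i)  (+0.4947+0.1379i)·(+0.0836-0.2773i)  (+0.2243+0.0969i)·(+0.1211+0.3357i)
Y_3^0(R⁻¹ n̂) = +0.332705-0.000000i

Re=0.3327 Im=0.0000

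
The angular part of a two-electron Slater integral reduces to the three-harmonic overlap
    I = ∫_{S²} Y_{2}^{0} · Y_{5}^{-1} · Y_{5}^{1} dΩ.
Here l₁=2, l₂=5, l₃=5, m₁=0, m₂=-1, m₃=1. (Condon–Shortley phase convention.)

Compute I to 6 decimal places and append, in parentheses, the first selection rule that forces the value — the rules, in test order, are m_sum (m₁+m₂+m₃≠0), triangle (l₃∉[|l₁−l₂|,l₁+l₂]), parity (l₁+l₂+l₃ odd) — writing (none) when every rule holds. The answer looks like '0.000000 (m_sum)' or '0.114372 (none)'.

-0.145565 (none)

Checks pass: Σm=0; 12 even; l₃=5∈[3,7].
(2·2+1)(2·5+1)(2·5+1) = 605
Δ: 2! 2! 8! / 13! → 1/38610
sum: t=0:+1/2880 t=1:−1/576 t=2:+1/2880 = -1/960
3j²(2 5 5; 0 0 0) = Δ·Π!·Σ² = 10/429  (sign +1)
sum: t=0:+1/2304 t=1:−1/720 t=2:+1/5760 = -1/1280
3j²(2 5 5; 0 -1 1) = Δ·Π!·Σ² = 27/1430  (sign -1)
combine: 4πI² = 605·10/429·27/1430 = 45/169
take √, sign -1: I = -0.14556534
No selection rule forces the value: the integral is nonzero (none).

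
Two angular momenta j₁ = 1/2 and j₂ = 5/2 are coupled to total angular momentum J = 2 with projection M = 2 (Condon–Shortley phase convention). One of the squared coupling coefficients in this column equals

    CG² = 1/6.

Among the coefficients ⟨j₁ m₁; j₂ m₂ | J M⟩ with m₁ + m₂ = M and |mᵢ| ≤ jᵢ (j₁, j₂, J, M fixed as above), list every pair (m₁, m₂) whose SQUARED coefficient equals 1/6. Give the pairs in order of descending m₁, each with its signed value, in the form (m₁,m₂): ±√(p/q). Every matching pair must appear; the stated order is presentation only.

Admissible pairs with m₁+m₂ = M = 2: (-1/2,5/2), (1/2,3/2)
  (m₁,m₂)=(1/2,3/2): CG² = 1/6, CG = +√(1/6)   ← matches the target
  (m₁,m₂)=(-1/2,5/2): CG² = 5/6, CG = −√(5/6)
Pairs with CG² = 1/6: (1/2,3/2): +√(1/6)

(1/2,3/2): +√(1/6)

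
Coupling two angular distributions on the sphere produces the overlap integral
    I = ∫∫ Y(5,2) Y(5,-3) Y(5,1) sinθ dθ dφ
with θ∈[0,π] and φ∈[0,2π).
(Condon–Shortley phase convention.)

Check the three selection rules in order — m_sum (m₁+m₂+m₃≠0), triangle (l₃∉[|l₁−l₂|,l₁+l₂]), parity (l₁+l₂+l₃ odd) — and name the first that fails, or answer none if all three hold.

parity

Σmᵢ = 0  ✓
l₃∈[|l₁−l₂|,l₁+l₂]=[0,10], have l₃=5  ✓
Σlᵢ = 15 ⇒ odd  ✗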